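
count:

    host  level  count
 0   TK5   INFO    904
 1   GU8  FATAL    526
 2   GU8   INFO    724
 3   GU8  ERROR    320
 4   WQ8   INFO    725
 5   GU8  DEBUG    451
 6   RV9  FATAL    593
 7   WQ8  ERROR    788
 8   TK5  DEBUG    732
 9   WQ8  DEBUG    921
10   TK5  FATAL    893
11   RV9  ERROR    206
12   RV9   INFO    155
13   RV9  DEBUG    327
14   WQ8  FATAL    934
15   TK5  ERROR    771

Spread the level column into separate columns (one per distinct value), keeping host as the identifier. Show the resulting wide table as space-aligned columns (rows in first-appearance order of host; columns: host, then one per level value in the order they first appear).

host  INFO  FATAL  ERROR  DEBUG
TK5   904   893    771    732  
GU8   724   526    320    451  
WQ8   725   934    788    921  
RV9   155   593    206    327  

Columns: host plus the 4 distinct level values (INFO, FATAL, ERROR, DEBUG).
For example, row TK5 column INFO takes count=904 from the long row (TK5, INFO).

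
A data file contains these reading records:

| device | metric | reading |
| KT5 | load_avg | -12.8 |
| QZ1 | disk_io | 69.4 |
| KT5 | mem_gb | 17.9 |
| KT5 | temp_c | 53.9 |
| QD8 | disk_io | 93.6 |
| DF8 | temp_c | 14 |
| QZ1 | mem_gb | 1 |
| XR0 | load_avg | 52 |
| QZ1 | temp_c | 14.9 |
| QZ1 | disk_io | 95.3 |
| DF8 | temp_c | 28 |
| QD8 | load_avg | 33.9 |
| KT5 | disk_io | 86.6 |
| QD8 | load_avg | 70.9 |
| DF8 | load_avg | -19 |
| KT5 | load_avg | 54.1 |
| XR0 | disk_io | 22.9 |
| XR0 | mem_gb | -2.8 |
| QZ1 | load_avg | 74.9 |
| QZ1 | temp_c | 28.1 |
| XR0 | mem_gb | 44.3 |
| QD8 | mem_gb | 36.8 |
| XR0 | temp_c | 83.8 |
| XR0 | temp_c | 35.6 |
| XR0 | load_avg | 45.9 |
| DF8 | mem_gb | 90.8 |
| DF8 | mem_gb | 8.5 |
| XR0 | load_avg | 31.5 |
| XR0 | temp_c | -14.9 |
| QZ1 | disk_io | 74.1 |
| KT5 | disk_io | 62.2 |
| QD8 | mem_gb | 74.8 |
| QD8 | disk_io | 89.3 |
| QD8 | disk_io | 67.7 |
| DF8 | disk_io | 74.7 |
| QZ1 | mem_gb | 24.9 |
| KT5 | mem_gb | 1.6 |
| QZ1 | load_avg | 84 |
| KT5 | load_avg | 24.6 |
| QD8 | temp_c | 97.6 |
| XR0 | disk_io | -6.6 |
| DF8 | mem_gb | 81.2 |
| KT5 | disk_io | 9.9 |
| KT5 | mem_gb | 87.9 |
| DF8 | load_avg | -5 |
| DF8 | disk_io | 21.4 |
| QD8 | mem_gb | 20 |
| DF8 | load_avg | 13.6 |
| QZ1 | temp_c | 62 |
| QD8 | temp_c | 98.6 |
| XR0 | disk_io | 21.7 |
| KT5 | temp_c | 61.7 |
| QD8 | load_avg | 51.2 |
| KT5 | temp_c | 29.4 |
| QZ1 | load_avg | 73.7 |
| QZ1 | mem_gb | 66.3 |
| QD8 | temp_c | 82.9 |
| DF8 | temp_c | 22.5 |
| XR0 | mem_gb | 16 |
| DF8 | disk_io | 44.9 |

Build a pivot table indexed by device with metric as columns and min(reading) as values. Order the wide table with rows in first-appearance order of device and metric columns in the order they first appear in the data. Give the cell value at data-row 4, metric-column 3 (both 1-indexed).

With rows in first-appearance order of device, row 4 is device=DF8. metric columns in first-appearance order: load_avg, disk_io, mem_gb, temp_c; column 3 is mem_gb.
Long rows with device=DF8, metric=mem_gb: min(90.8, 8.5, 81.2) = 8.5.

8.5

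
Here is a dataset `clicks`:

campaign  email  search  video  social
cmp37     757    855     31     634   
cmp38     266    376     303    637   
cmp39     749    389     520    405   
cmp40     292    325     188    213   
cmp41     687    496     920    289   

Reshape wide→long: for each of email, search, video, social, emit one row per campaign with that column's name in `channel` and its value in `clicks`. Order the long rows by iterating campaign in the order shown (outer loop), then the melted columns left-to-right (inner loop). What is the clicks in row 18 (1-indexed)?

20 rows total (5 × 4). Row 18: index ⌊(18-1)/4⌋ = 4 into campaign → cmp41; (18-1) mod 4 = 1 into the melted columns → search.
So row 18 is (cmp41, search, 496); clicks = 496.

496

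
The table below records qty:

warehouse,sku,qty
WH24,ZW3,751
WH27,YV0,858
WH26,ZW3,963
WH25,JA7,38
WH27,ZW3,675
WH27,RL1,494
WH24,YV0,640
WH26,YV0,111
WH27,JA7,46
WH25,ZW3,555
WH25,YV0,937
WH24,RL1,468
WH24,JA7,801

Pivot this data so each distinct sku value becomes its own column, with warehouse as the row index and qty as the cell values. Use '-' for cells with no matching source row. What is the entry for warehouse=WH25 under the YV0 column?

937

The long row with warehouse=WH25, sku=YV0 has qty=937.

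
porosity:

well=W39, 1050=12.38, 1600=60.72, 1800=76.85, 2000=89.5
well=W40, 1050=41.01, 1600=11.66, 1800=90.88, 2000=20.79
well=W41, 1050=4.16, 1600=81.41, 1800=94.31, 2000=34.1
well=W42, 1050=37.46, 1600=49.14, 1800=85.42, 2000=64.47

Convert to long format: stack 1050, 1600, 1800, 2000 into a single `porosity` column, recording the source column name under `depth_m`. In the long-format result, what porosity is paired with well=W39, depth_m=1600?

Unpivoting turns each (well, wide-column) pair into one long row.
The wide cell at row W39, column 1600 holds 60.72, so the long row (W39, 1600) has porosity=60.72.

60.72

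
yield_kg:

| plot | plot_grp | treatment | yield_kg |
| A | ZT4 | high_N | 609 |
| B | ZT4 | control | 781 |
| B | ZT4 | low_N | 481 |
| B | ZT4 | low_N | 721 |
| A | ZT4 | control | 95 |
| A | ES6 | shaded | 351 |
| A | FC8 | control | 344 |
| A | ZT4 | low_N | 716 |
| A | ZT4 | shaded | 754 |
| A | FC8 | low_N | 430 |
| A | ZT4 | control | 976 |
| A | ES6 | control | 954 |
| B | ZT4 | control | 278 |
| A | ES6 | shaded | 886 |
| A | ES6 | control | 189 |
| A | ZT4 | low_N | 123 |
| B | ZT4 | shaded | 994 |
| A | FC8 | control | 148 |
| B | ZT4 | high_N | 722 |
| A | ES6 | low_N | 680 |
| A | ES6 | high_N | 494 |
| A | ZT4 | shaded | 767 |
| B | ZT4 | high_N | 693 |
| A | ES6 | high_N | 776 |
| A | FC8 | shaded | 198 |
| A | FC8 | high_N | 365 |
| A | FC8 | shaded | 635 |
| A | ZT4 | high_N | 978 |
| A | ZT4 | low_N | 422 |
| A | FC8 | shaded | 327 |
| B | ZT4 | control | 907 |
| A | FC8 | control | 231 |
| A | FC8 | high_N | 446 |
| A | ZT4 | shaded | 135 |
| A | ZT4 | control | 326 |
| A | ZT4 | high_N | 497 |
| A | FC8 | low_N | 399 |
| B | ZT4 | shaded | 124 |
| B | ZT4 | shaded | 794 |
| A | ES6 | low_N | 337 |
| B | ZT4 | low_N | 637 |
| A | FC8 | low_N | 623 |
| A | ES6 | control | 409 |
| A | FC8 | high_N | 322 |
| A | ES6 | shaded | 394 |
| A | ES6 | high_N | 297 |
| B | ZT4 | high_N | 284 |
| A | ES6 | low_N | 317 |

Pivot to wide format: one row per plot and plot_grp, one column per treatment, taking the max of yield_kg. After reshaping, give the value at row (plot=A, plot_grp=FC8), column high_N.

Rows with plot=A, plot_grp=FC8 and treatment=high_N: yield_kg values are 365, 446, 322.
max(365, 446, 322) = 446.

446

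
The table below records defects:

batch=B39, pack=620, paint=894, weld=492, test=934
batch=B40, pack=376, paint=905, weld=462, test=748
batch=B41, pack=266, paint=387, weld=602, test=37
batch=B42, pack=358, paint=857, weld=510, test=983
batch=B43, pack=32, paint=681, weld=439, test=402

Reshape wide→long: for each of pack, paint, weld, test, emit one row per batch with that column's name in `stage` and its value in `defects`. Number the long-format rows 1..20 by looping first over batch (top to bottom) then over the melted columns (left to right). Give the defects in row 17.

20 rows total (5 × 4). Row 17: index ⌊(17-1)/4⌋ = 4 into batch → B43; (17-1) mod 4 = 0 into the melted columns → pack.
So row 17 is (B43, pack, 32); defects = 32.

32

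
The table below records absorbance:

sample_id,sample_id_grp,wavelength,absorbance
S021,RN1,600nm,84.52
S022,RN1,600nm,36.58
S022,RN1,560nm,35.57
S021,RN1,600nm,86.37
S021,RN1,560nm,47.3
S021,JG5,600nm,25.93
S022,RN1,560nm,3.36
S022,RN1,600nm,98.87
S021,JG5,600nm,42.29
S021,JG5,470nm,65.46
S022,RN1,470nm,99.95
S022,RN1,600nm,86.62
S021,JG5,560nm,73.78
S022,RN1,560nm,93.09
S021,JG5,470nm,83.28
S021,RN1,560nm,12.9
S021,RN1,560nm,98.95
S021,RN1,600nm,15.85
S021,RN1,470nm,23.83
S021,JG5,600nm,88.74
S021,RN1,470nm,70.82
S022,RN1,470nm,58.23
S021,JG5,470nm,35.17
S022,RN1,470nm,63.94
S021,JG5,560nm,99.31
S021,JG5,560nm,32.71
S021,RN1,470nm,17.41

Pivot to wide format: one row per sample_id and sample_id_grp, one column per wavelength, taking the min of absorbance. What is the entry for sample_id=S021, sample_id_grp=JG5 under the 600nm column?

Rows with sample_id=S021, sample_id_grp=JG5 and wavelength=600nm: absorbance values are 25.93, 42.29, 88.74.
min(25.93, 42.29, 88.74) = 25.93.

25.93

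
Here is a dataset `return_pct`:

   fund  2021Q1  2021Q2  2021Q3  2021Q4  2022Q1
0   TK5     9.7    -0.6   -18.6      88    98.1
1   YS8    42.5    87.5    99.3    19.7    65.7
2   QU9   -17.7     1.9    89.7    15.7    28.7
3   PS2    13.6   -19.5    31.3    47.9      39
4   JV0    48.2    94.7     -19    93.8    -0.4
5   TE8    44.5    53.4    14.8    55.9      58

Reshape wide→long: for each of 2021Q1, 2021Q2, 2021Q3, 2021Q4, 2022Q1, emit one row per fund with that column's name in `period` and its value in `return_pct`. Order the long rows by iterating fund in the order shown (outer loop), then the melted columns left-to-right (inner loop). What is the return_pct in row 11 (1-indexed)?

30 rows total (6 × 5). Row 11: index ⌊(11-1)/5⌋ = 2 into fund → QU9; (11-1) mod 5 = 0 into the melted columns → 2021Q1.
So row 11 is (QU9, 2021Q1, -17.7); return_pct = -17.7.

-17.7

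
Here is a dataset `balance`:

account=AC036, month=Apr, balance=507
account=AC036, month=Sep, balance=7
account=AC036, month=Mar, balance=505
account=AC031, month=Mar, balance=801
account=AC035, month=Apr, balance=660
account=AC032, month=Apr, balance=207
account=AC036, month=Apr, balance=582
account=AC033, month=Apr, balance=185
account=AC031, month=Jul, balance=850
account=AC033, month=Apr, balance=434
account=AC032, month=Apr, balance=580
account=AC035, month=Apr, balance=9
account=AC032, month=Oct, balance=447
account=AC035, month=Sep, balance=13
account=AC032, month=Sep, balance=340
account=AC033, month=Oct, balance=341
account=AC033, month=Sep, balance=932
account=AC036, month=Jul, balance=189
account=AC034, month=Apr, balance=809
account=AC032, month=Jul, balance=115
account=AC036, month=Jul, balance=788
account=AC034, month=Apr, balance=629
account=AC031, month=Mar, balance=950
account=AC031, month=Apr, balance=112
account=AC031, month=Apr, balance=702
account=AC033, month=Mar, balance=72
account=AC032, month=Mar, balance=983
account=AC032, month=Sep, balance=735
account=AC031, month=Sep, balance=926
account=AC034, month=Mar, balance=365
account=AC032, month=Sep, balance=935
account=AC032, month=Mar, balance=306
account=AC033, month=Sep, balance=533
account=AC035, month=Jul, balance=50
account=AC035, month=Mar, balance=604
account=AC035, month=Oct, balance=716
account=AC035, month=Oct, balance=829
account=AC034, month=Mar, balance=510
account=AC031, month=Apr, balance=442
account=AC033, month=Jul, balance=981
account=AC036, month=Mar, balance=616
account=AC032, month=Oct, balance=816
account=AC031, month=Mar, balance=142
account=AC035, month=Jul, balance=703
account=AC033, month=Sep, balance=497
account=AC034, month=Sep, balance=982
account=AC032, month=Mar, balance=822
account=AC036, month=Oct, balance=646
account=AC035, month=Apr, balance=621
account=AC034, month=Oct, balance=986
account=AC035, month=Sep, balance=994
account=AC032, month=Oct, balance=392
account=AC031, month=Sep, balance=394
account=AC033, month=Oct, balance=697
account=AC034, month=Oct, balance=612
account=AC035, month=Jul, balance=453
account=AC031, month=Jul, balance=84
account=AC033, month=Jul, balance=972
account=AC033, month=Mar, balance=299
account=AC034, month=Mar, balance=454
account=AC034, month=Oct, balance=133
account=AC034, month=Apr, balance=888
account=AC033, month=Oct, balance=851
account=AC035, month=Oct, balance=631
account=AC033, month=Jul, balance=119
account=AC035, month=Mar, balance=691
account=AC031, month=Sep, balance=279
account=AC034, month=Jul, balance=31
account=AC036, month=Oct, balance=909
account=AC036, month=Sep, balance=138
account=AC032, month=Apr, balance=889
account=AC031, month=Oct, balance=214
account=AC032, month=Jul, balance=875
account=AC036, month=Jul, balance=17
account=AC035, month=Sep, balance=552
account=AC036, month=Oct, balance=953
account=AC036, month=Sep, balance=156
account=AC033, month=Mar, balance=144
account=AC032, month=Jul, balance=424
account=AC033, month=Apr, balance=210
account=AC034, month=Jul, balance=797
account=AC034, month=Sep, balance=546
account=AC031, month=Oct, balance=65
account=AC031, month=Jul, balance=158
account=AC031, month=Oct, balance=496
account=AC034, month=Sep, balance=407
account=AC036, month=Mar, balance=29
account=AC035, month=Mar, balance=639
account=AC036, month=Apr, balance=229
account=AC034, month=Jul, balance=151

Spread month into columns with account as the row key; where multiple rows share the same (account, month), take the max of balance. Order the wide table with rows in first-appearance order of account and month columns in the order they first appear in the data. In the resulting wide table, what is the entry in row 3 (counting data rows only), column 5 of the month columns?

With rows in first-appearance order of account, row 3 is account=AC035. month columns in first-appearance order: Apr, Sep, Mar, Jul, Oct; column 5 is Oct.
Long rows with account=AC035, month=Oct: max(716, 829, 631) = 829.

829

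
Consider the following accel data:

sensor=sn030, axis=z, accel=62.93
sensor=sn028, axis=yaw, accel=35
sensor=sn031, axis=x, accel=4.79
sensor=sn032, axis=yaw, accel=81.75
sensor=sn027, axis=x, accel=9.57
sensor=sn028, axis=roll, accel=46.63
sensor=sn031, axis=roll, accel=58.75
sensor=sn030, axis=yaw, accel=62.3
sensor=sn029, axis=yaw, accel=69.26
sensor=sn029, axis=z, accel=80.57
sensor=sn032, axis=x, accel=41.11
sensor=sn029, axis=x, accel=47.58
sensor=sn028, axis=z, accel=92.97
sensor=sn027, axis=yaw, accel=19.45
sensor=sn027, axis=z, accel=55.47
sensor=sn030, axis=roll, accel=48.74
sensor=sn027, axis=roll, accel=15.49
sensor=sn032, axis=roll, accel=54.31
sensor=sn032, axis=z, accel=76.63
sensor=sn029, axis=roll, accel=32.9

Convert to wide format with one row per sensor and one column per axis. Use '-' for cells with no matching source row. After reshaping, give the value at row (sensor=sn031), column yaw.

-

No long-format row has sensor=sn031 and axis=yaw, so the cell is -.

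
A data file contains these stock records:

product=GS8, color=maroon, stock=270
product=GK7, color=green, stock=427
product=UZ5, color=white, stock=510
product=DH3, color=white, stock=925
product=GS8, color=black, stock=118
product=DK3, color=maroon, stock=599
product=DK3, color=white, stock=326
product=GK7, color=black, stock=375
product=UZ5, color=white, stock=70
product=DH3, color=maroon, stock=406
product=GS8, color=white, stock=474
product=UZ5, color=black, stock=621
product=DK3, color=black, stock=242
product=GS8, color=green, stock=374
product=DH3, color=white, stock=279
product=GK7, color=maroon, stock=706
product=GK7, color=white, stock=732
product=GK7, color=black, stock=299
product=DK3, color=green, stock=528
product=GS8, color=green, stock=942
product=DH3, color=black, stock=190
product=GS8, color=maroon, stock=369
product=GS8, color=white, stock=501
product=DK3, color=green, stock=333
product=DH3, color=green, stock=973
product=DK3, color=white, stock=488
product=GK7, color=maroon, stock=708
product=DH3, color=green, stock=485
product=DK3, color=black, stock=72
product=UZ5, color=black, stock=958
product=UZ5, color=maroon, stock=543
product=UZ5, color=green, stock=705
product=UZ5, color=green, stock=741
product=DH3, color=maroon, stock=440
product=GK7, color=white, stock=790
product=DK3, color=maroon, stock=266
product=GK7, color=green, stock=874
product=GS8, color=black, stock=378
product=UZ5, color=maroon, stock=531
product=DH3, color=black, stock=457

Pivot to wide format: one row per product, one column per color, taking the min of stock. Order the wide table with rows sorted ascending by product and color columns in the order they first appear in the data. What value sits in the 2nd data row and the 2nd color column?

333

With rows sorted ascending by product, row 2 is product=DK3. color columns in first-appearance order: maroon, green, white, black; column 2 is green.
Long rows with product=DK3, color=green: min(528, 333) = 333.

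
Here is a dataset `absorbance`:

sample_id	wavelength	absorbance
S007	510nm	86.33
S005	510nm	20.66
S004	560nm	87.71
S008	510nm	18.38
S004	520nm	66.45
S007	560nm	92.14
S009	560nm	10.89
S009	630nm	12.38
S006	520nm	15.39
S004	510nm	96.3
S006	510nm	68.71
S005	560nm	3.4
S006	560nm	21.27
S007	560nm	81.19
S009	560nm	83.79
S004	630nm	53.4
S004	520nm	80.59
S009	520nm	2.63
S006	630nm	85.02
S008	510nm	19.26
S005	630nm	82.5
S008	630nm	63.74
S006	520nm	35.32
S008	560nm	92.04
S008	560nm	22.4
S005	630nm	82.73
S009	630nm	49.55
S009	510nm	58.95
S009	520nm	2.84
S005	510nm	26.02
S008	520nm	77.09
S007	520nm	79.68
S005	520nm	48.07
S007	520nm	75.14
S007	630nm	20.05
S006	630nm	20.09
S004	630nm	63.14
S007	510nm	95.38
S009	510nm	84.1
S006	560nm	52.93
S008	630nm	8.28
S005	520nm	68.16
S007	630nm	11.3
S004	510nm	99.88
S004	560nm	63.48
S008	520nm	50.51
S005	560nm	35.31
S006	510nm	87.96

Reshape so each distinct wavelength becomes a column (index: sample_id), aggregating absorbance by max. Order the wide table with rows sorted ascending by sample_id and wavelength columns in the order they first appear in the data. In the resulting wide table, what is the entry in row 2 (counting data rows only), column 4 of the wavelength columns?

82.73

With rows sorted ascending by sample_id, row 2 is sample_id=S005. wavelength columns in first-appearance order: 510nm, 560nm, 520nm, 630nm; column 4 is 630nm.
Long rows with sample_id=S005, wavelength=630nm: max(82.5, 82.73) = 82.73.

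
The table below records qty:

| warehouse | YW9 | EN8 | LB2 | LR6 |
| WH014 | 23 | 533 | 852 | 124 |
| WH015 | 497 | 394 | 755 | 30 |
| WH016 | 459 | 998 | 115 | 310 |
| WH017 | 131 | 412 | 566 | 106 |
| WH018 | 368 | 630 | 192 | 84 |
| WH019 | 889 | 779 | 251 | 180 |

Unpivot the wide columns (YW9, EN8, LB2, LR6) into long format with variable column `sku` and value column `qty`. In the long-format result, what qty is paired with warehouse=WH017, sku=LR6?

106

Unpivoting turns each (warehouse, wide-column) pair into one long row.
The wide cell at row WH017, column LR6 holds 106, so the long row (WH017, LR6) has qty=106.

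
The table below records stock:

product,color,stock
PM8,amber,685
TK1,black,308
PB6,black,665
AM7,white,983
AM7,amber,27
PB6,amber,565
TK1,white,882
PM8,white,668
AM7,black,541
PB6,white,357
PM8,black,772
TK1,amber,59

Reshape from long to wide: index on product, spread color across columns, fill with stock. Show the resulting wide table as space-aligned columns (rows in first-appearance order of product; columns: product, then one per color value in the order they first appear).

Columns: product plus the 3 distinct color values (amber, black, white).
For example, row PM8 column amber takes stock=685 from the long row (PM8, amber).

product  amber  black  white
PM8      685    772    668  
TK1      59     308    882  
PB6      565    665    357  
AM7      27     541    983  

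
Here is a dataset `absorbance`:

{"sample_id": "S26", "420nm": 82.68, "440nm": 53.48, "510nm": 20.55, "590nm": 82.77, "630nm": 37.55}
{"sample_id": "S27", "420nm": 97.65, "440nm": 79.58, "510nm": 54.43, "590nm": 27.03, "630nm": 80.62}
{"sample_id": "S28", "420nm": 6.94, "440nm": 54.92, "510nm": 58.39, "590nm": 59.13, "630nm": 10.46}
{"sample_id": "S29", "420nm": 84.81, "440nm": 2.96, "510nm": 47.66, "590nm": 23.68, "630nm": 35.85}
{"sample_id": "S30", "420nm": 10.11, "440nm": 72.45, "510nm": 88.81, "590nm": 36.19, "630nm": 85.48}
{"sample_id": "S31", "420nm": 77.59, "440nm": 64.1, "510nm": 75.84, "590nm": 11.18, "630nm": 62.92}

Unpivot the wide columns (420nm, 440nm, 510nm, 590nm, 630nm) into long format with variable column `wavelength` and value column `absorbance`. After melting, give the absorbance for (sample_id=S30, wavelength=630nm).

Unpivoting turns each (sample_id, wide-column) pair into one long row.
The wide cell at row S30, column 630nm holds 85.48, so the long row (S30, 630nm) has absorbance=85.48.

85.48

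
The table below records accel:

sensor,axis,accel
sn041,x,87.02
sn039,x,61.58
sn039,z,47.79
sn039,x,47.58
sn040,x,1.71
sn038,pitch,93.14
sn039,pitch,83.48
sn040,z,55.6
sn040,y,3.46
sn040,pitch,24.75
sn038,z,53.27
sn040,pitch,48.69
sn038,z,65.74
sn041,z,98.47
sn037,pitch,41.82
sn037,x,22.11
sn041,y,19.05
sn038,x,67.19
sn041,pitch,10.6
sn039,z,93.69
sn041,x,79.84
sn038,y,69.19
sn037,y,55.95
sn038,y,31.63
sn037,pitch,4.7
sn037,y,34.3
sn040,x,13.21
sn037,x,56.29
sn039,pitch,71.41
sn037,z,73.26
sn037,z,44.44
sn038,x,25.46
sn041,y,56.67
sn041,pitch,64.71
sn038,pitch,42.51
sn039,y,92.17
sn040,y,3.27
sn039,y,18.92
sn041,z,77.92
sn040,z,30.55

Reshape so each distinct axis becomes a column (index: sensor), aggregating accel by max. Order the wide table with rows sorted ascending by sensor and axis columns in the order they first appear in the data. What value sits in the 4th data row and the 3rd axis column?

48.69

With rows sorted ascending by sensor, row 4 is sensor=sn040. axis columns in first-appearance order: x, z, pitch, y; column 3 is pitch.
Long rows with sensor=sn040, axis=pitch: max(24.75, 48.69) = 48.69.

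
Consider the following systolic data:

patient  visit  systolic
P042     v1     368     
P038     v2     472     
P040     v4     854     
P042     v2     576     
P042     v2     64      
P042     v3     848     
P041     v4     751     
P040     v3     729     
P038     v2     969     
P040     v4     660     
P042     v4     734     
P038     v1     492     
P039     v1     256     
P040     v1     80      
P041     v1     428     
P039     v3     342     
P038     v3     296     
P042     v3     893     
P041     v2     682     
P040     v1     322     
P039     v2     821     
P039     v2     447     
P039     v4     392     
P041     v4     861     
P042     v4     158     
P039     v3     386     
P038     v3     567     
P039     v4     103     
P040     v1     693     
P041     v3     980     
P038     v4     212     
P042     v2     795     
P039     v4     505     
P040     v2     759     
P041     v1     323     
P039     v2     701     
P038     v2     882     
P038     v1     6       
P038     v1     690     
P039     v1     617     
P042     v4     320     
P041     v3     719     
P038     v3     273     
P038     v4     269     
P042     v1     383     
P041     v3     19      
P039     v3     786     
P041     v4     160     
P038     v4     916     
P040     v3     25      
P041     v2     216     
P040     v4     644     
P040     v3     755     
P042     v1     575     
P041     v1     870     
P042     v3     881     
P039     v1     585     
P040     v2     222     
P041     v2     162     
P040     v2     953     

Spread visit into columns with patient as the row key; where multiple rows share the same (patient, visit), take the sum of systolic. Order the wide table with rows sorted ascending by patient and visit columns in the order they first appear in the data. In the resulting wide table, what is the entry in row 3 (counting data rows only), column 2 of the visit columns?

1934

With rows sorted ascending by patient, row 3 is patient=P040. visit columns in first-appearance order: v1, v2, v4, v3; column 2 is v2.
Long rows with patient=P040, visit=v2: 759 + 222 + 953 = 1934.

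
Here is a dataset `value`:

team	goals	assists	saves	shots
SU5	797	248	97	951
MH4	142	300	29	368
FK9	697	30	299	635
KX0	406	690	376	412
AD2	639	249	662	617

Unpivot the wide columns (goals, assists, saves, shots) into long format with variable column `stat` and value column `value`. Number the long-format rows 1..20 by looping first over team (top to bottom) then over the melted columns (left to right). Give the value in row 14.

20 rows total (5 × 4). Row 14: index ⌊(14-1)/4⌋ = 3 into team → KX0; (14-1) mod 4 = 1 into the melted columns → assists.
So row 14 is (KX0, assists, 690); value = 690.

690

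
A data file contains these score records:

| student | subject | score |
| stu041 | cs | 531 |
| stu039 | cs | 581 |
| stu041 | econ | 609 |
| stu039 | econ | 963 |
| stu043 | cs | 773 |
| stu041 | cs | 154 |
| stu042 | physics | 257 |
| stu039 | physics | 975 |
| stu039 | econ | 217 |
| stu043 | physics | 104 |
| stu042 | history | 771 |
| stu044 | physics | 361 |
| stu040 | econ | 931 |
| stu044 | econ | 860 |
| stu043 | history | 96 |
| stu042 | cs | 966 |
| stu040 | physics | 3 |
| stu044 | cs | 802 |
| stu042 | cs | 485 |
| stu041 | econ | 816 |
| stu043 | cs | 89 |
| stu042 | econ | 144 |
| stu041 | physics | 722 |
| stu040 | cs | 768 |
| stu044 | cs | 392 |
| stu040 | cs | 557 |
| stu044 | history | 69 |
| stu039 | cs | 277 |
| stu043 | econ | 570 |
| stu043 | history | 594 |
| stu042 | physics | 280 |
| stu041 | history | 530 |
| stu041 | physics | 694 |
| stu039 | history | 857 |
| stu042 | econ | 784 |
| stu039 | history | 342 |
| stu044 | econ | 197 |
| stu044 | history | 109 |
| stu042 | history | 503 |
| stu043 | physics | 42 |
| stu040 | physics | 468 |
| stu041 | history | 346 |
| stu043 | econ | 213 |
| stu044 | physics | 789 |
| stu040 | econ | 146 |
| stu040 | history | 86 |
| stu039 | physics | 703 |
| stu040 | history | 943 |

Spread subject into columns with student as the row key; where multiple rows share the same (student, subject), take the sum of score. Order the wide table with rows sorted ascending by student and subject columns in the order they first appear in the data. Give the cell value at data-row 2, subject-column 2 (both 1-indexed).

With rows sorted ascending by student, row 2 is student=stu040. subject columns in first-appearance order: cs, econ, physics, history; column 2 is econ.
Long rows with student=stu040, subject=econ: 931 + 146 = 1077.

1077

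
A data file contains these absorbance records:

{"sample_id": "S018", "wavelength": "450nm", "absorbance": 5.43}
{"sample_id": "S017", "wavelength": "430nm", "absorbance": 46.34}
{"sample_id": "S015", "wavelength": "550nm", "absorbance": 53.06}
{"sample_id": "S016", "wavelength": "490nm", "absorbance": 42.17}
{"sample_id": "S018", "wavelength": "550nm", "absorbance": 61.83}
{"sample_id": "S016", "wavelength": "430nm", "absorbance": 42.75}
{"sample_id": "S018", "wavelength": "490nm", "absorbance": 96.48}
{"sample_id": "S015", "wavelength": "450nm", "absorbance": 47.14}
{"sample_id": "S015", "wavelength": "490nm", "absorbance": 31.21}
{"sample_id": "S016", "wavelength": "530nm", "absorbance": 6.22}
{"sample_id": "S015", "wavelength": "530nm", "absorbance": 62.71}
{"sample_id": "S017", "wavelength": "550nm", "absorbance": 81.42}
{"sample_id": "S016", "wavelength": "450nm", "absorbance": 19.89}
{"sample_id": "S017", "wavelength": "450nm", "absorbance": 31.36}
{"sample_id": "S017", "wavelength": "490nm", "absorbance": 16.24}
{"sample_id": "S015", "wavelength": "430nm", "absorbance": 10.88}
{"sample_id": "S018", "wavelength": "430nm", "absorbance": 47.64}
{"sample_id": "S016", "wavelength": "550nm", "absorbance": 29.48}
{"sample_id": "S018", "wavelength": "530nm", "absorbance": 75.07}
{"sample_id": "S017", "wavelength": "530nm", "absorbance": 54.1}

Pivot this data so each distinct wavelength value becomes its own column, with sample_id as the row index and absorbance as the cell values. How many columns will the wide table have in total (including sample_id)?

1 column for sample_id plus 5 distinct wavelength values → 6 columns.

6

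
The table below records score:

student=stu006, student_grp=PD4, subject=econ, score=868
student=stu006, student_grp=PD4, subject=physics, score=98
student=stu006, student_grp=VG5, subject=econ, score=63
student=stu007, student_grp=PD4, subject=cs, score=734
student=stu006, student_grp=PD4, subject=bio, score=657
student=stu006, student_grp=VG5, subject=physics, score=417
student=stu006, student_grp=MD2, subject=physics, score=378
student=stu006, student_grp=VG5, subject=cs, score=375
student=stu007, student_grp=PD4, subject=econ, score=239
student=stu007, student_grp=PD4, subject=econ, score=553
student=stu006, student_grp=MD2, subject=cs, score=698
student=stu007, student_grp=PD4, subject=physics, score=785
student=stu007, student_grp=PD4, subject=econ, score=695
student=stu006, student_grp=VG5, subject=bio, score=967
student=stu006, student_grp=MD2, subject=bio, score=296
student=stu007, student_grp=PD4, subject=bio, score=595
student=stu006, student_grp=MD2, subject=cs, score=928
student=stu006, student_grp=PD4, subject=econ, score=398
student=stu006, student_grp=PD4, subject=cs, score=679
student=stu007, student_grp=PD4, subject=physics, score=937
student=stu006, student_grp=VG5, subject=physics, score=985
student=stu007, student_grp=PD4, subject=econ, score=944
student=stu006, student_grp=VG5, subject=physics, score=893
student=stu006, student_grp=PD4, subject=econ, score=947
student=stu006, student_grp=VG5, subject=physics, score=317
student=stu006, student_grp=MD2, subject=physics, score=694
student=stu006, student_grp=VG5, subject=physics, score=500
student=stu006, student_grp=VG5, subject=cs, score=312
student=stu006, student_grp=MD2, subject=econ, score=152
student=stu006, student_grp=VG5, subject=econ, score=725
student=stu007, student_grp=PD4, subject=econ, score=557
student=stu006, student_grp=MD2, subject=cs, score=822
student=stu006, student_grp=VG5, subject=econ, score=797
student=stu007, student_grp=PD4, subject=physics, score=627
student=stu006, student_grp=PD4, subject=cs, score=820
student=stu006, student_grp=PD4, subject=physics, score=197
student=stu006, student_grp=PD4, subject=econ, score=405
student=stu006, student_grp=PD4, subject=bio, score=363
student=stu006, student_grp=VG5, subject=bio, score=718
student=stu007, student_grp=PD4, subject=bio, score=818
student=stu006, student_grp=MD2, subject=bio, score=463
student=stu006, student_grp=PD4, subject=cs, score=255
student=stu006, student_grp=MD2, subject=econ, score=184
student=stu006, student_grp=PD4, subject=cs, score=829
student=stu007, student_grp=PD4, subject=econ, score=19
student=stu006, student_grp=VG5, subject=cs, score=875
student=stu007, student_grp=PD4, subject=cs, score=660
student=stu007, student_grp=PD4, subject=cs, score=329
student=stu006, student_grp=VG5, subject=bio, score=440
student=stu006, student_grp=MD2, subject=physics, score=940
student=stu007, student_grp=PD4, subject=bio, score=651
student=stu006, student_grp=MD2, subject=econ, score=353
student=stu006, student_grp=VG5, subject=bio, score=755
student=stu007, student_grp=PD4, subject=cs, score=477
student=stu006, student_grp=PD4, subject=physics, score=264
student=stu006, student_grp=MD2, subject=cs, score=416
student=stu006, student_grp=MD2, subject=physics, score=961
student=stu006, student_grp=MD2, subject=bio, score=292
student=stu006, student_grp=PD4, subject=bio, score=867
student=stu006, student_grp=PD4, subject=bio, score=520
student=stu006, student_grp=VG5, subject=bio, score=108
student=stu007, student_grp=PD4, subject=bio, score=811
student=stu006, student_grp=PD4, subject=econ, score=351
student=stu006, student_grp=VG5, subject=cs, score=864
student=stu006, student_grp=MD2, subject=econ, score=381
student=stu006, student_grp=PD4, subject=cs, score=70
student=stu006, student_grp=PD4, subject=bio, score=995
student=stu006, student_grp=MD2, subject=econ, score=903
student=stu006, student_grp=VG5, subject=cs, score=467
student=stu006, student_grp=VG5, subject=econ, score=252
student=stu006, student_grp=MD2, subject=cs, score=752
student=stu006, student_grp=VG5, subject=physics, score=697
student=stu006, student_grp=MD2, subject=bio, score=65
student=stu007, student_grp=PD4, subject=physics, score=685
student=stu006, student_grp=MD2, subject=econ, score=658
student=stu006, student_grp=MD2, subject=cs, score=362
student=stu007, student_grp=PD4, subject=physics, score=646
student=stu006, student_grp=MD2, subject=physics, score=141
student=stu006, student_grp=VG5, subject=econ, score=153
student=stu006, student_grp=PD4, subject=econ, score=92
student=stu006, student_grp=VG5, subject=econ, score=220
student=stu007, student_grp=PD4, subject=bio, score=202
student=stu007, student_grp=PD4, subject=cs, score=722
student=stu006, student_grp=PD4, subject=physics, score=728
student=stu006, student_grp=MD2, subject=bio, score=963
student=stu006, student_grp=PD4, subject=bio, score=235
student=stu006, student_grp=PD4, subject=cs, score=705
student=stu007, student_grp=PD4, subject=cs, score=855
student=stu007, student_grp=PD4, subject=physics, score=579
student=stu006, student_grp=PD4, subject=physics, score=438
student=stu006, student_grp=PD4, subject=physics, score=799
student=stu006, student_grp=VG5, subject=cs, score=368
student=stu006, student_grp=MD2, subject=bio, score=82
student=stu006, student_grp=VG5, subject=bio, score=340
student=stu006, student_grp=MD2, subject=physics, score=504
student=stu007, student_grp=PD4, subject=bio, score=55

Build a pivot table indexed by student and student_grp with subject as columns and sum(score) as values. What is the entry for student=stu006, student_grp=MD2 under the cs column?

3978

Rows with student=stu006, student_grp=MD2 and subject=cs: score values are 698, 928, 822, 416, 752, 362.
698 + 928 + 822 + 416 + 752 + 362 = 3978.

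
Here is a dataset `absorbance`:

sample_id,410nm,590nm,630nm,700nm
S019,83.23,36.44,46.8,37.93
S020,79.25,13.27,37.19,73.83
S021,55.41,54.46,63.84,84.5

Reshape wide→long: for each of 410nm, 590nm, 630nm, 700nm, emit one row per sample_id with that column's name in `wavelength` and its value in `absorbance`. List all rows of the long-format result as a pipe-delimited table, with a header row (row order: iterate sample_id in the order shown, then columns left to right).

| sample_id | wavelength | absorbance |
| S019 | 410nm | 83.23 |
| S019 | 590nm | 36.44 |
| S019 | 630nm | 46.8 |
| S019 | 700nm | 37.93 |
| S020 | 410nm | 79.25 |
| S020 | 590nm | 13.27 |
| S020 | 630nm | 37.19 |
| S020 | 700nm | 73.83 |
| S021 | 410nm | 55.41 |
| S021 | 590nm | 54.46 |
| S021 | 630nm | 63.84 |
| S021 | 700nm | 84.5 |

Each (sample_id, column) pair becomes one row: 3 × 4 = 12 rows.
For example, (S019, 410nm) → absorbance=83.23.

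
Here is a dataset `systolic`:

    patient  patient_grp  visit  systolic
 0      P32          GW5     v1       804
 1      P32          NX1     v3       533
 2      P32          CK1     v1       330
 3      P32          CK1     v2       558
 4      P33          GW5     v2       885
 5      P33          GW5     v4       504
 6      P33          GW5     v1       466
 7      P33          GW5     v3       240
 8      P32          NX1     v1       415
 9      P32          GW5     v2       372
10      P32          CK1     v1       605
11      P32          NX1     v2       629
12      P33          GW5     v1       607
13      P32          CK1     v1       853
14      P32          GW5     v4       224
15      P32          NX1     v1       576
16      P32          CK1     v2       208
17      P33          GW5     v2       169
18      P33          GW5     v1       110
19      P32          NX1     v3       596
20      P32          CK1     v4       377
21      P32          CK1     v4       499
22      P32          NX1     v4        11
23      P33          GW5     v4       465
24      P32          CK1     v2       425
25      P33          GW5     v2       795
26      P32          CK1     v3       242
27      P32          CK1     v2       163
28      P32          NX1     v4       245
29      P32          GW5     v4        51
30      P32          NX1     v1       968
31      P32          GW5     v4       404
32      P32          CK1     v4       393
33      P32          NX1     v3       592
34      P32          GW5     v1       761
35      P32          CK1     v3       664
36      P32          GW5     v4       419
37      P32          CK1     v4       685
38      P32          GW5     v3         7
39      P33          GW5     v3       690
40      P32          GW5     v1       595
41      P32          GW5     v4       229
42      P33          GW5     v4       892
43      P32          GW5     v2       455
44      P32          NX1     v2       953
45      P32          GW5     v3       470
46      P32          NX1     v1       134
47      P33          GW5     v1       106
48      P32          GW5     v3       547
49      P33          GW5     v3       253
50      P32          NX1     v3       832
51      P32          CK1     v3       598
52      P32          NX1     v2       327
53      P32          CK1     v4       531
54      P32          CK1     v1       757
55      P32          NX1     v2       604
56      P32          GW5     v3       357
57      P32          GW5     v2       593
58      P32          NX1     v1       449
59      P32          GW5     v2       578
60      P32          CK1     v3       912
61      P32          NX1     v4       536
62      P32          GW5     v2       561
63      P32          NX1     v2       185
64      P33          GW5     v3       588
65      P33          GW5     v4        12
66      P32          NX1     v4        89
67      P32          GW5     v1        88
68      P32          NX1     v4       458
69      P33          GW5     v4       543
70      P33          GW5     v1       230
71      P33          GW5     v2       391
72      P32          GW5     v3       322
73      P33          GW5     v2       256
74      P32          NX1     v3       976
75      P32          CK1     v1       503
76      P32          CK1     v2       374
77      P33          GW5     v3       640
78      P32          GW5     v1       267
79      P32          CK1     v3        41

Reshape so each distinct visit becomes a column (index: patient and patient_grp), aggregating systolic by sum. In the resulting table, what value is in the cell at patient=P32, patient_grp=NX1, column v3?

3529

Rows with patient=P32, patient_grp=NX1 and visit=v3: systolic values are 533, 596, 592, 832, 976.
533 + 596 + 592 + 832 + 976 = 3529.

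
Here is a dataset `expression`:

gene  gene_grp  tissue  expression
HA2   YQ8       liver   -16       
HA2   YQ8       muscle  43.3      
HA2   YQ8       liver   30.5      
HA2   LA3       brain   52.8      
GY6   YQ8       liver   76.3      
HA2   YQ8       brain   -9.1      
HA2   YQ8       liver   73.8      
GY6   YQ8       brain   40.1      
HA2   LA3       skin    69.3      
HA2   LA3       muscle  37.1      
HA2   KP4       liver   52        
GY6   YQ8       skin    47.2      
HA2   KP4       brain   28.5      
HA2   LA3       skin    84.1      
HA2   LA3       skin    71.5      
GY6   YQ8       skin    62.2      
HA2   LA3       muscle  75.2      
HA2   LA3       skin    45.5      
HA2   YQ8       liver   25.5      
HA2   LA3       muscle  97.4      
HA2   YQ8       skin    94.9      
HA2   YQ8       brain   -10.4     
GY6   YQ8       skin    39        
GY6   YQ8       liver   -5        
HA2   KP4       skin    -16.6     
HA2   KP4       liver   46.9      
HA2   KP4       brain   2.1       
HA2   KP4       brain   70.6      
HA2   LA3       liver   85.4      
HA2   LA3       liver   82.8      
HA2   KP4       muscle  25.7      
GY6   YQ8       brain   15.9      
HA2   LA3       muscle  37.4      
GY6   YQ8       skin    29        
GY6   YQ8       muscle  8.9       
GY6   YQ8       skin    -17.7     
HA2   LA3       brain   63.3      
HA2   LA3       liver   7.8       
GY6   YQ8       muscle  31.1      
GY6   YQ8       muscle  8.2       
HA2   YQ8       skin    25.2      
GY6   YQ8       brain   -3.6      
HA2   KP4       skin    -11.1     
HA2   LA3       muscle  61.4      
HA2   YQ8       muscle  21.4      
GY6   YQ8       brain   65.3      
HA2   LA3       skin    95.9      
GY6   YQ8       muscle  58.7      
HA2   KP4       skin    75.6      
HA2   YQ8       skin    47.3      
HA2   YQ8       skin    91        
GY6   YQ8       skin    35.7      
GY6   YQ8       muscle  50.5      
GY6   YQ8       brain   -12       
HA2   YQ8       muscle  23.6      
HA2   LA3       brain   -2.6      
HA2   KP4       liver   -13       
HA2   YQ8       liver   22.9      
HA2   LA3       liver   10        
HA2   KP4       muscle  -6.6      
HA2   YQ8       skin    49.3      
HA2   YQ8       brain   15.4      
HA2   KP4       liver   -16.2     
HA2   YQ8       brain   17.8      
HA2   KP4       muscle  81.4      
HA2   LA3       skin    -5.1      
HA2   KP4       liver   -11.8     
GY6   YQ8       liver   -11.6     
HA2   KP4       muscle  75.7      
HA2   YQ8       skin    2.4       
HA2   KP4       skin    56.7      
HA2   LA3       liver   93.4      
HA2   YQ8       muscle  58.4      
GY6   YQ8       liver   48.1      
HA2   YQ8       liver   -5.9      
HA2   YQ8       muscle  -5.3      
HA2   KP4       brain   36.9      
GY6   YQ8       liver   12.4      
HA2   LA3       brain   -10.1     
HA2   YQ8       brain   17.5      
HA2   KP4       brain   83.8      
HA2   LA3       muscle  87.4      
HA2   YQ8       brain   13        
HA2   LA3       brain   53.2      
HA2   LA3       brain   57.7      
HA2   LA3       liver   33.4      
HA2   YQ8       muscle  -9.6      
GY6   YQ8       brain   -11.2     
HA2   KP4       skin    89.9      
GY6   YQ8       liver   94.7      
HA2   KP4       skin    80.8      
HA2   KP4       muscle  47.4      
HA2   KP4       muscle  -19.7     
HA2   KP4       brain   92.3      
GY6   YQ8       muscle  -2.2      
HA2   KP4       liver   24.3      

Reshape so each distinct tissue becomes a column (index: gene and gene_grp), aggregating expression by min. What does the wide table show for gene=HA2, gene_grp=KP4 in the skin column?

Rows with gene=HA2, gene_grp=KP4 and tissue=skin: expression values are -16.6, -11.1, 75.6, 56.7, 89.9, 80.8.
min(-16.6, -11.1, 75.6, 56.7, 89.9, 80.8) = -16.6.

-16.6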